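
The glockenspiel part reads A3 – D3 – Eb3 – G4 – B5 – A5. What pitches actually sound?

The glockenspiel sounds a perfect fifteenth above written, so transpose each written note up a perfect fifteenth.
A3 → A5
D3 → D5
Eb3 → Eb5
G4 → G6
B5 → B7
A5 → A7

A5 D5 Eb5 G6 B7 A7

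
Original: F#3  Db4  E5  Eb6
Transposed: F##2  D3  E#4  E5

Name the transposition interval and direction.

down a diminished octave

From F#3 to F##2 is 8 letter names — an octave of some quality.
F##2 to F#3 is 11 semitones, which makes it a diminished octave; the second version is lower, so the direction is down.
Checking another pair — Eb6 → E5 — gives the same interval.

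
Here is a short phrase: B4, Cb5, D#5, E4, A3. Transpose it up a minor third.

D5 Ebb5 F#5 G4 C4

B4 up a minor third is D5.
A minor third up from Cb5 gives Ebb5.
D#5 up a minor third is F#5.
E4 up a minor third is G4.
A3 up a minor third is C4.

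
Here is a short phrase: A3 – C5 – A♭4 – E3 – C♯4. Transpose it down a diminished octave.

A3 down a diminished octave is A#2.
C5: an octave down reaches C, and 11 semitones makes it C#4.
Ab4: an octave down reaches A, and 11 semitones makes it A3.
E3 down a diminished octave is E#2.
A diminished octave down from C#4 gives C##3.

A#2 C#4 A3 E#2 C##3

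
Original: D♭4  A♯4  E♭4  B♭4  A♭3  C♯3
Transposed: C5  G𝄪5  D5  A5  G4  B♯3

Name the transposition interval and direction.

Take the first pair: Db4 → C5. D to C spans 7 letter names, so the interval is some kind of seventh.
Db4 to C5 is 11 semitones, which makes it a major seventh; the second version is higher, so the direction is up.
Checking another pair — C#3 → B#3 — gives the same interval.

up a major seventh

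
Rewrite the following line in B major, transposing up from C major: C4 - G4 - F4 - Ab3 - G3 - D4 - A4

B4 F#5 E5 G4 F#4 C#5 G#5

C major to B major up is a major seventh, so every note moves up by that interval.
C4 → B4
G4 → F#5
F4 → E5
Ab3 → G4
G3 → F#4
D4 → C#5
A4 → G#5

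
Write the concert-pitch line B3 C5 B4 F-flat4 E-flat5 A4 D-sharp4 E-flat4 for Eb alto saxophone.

Written C4 sounds as Eb3 on the Eb alto saxophone, so concert pitches are written a major sixth up.
B3 -> G#4
C5 -> A5
B4 -> G#5
Fb4 -> Db5
Eb5 -> C6
A4 -> F#5
D#4 -> B#4
Eb4 -> C5

G#4 A5 G#5 Db5 C6 F#5 B#4 C5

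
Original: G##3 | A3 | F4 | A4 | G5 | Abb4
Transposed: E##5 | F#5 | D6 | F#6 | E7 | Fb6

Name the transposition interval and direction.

up a major thirteenth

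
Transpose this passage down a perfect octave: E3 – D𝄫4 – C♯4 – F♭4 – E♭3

E2 Dbb3 C#3 Fb3 Eb2

A perfect octave down from E3 gives E2.
A perfect octave down from Dbb4 gives Dbb3.
A perfect octave down from C#4 gives C#3.
Fb4: an octave down reaches F, and 12 semitones makes it Fb3.
Eb3 down a perfect octave is Eb2.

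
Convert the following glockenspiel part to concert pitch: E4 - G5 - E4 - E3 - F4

The glockenspiel sounds a perfect fifteenth above written, so transpose each written note up a perfect fifteenth.
E4 -> E6
G5 -> G7
E4 -> E6
E3 -> E5
F4 -> F6

E6 G7 E6 E5 F6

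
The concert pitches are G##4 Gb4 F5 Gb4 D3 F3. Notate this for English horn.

D##5 Db5 C6 Db5 A3 C4

Written C4 sounds as F3 on the English horn, so concert pitches are written a perfect fifth up.
G##4 to D##5
Gb4 to Db5
F5 to C6
Gb4 to Db5
D3 to A3
F3 to C4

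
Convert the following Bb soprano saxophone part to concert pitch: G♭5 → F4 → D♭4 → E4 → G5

Fb5 Eb4 Cb4 D4 F5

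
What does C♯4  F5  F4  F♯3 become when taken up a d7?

Bb4 Ebb6 Ebb5 Eb4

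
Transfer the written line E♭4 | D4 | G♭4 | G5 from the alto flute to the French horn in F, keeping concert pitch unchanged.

F4 E4 Ab4 A5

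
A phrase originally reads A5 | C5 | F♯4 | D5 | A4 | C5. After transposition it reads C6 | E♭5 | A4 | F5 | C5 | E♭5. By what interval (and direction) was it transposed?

up a minor third

Take the first pair: A5 → C6. A to C spans 3 letter names, so the interval is some kind of third.
A5 to C6 is 3 semitones, which makes it a minor third; the second version is higher, so the direction is up.
Checking another pair — C5 → Eb5 — gives the same interval.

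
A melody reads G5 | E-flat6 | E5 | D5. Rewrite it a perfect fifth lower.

C5 Ab5 A4 G4

G5 gives C5
Eb6 gives Ab5
E5 gives A4
D5 gives G4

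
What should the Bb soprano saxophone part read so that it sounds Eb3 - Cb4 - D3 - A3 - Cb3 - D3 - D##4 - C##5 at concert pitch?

F3 Db4 E3 B3 Db3 E3 E##4 D##5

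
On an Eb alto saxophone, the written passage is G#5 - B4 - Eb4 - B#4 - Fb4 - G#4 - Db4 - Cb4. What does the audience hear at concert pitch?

B4 D4 Gb3 D#4 Abb3 B3 Fb3 Ebb3

The Eb alto saxophone sounds a major sixth below written, so transpose each written note down a major sixth.
G#5 to B4
B4 to D4
Eb4 to Gb3
B#4 to D#4
Fb4 to Abb3
G#4 to B3
Db4 to Fb3
Cb4 to Ebb3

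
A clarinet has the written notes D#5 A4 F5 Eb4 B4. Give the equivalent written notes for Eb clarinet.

G##4 D#4 B4 A3 E#4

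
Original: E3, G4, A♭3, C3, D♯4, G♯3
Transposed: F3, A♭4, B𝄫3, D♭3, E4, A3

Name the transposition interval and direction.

up a minor second

Take the first pair: E3 → F3. E to F spans 2 letter names, so the interval is some kind of second.
E3 to F3 is 1 semitone, which makes it a minor second; the second version is higher, so the direction is up.
Checking another pair — G#3 → A3 — gives the same interval.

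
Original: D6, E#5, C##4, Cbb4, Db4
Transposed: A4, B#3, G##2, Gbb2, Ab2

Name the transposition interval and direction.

Take the first pair: D6 → A4. D to A spans 11 letter names, so the interval is some kind of eleventh.
A4 to D6 is 17 semitones, which makes it a perfect eleventh; the second version is lower, so the direction is down.
Checking another pair — Db4 → Ab2 — gives the same interval.

down a perfect eleventh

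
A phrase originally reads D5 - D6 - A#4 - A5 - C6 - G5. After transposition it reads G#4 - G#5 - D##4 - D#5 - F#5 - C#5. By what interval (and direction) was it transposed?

From D5 to G#4 is 5 letter names — a fifth of some quality.
G#4 to D5 is 6 semitones, which makes it a diminished fifth; the second version is lower, so the direction is down.
Checking another pair — G5 → C#5 — gives the same interval.

down a diminished fifth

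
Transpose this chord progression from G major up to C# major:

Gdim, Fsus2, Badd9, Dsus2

C#dim Bsus2 E#add9 G#sus2

G major up to C# major is an augmented fourth; each chord root moves by that interval while the quality stays the same.
Gdim: root G up an augmented fourth → C#, giving C#dim.
Fsus2: root F up an augmented fourth → B, giving Bsus2.
Badd9: root B up an augmented fourth → E#, giving E#add9.
Dsus2: root D up an augmented fourth → G#, giving G#sus2.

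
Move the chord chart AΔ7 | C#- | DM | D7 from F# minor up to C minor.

EbΔ7 G- AbM Ab7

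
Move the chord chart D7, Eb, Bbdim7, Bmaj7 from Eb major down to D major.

C#7 D Adim7 A#maj7

Eb major down to D major is a minor second; each chord root moves by that interval while the quality stays the same.
D7: root D down a minor second → C#, giving C#7.
Eb: root Eb down a minor second → D, giving D.
Bbdim7: root Bb down a minor second → A, giving Adim7.
Bmaj7: root B down a minor second → A#, giving A#maj7.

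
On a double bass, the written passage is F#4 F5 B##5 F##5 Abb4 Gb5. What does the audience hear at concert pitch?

F#3 F4 B##4 F##4 Abb3 Gb4

Written C4 on the double bass sounds as C3, a perfect octave lower; apply that shift to every note.
F#4 to F#3
F5 to F4
B##5 to B##4
F##5 to F##4
Abb4 to Abb3
Gb5 to Gb4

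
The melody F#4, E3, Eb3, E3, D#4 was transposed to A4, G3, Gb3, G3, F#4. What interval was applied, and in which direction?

up a minor third

Take the first pair: F#4 → A4. F to A spans 3 letter names, so the interval is some kind of third.
F#4 to A4 is 3 semitones, which makes it a minor third; the second version is higher, so the direction is up.
Checking another pair — D#4 → F#4 — gives the same interval.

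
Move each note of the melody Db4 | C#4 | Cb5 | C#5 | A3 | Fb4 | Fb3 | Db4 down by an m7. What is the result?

Eb3 D#3 Db4 D#4 B2 Gb3 Gb2 Eb3

Db4 gives Eb3
C#4 gives D#3
Cb5 gives Db4
C#5 gives D#4
A3 gives B2
Fb4 gives Gb3
Fb3 gives Gb2
Db4 gives Eb3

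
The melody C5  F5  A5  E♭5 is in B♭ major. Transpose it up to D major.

E5 A5 C#6 G5

From B♭ up to D is a major third; apply that to each pitch.
C5 → E5
F5 → A5
A5 → C#6
Eb5 → G5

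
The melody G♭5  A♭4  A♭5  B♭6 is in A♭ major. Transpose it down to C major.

Bb4 C4 C5 D6

From A♭ down to C is a minor sixth; apply that to each pitch.
Gb5 gives Bb4
Ab4 gives C4
Ab5 gives C5
Bb6 gives D6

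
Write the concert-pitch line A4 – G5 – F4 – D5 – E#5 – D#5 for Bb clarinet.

B4 A5 G4 E5 F##5 E#5

Written C4 sounds as Bb3 on the Bb clarinet, so concert pitches are written a major second up.
A4 becomes B4
G5 becomes A5
F4 becomes G4
D5 becomes E5
E#5 becomes F##5
D#5 becomes E#5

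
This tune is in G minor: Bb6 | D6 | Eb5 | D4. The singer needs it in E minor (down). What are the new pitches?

G6 B5 C5 B3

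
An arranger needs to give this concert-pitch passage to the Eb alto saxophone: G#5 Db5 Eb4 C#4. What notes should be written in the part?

E#6 Bb5 C5 A#4

Written C4 sounds as Eb3 on the Eb alto saxophone, so concert pitches are written a major sixth up.
G#5 gives E#6
Db5 gives Bb5
Eb4 gives C5
C#4 gives A#4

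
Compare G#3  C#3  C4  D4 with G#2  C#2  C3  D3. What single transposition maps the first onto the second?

down a perfect octave

From G#3 to G#2 is 8 letter names — an octave of some quality.
G#2 to G#3 is 12 semitones, which makes it a perfect octave; the second version is lower, so the direction is down.
Checking another pair — D4 → D3 — gives the same interval.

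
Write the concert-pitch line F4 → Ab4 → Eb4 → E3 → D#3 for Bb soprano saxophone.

G4 Bb4 F4 F#3 E#3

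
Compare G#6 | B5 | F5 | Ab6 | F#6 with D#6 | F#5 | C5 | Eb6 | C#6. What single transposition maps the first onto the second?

down a perfect fourth

Take the first pair: G#6 → D#6. G to D spans 4 letter names, so the interval is some kind of fourth.
D#6 to G#6 is 5 semitones, which makes it a perfect fourth; the second version is lower, so the direction is down.
Checking another pair — F#6 → C#6 — gives the same interval.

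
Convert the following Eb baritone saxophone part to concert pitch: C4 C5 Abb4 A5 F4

Written C4 on the Eb baritone saxophone sounds as Eb2, a major thirteenth lower; apply that shift to every note.
C4 → Eb2
C5 → Eb3
Abb4 → Cbb3
A5 → C4
F4 → Ab2

Eb2 Eb3 Cbb3 C4 Ab2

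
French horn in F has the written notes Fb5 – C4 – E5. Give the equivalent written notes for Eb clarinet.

First find concert pitch: the French horn in F sounds a perfect fifth below written, so Fb5 C4 E5 sounds Bbb4 F3 A4.
Then write for Eb clarinet: it sounds a minor third above written, so the part must be a minor third below concert.
Bbb4 → Gb4
F3 → D3
A4 → F#4

Gb4 D3 F#4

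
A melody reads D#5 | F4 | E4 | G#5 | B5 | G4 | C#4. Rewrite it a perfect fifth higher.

A#5 C5 B4 D#6 F#6 D5 G#4

D#5 → A#5
F4 → C5
E4 → B4
G#5 → D#6
B5 → F#6
G4 → D5
C#4 → G#4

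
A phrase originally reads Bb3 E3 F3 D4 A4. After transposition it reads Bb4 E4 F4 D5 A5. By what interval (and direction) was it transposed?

up a perfect octave

Take the first pair: Bb3 → Bb4. B to B spans 8 letter names, so the interval is some kind of octave.
Bb3 to Bb4 is 12 semitones, which makes it a perfect octave; the second version is higher, so the direction is up.
Checking another pair — A4 → A5 — gives the same interval.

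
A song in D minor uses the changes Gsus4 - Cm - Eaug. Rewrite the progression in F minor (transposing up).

D minor up to F minor is a minor third; each chord root moves by that interval while the quality stays the same.
Gsus4: root G up a minor third → Bb, giving Bbsus4.
Cm: root C up a minor third → Eb, giving Ebm.
Eaug: root E up a minor third → G, giving Gaug.

Bbsus4 Ebm Gaug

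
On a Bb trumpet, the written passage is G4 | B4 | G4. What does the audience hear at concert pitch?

The Bb trumpet sounds a major second below written, so transpose each written note down a major second.
G4 -> F4
B4 -> A4
G4 -> F4

F4 A4 F4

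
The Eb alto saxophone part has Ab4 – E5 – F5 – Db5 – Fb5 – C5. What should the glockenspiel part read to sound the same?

Cb2 G2 Ab2 Fb2 Abb2 Eb2

First find concert pitch: the Eb alto saxophone sounds a major sixth below written, so Ab4 E5 F5 Db5 Fb5 C5 sounds Cb4 G4 Ab4 Fb4 Abb4 Eb4.
Then write for glockenspiel: it sounds a perfect fifteenth above written, so the part must be a perfect fifteenth below concert.
Cb4 → Cb2
G4 → G2
Ab4 → Ab2
Fb4 → Fb2
Abb4 → Abb2
Eb4 → Eb2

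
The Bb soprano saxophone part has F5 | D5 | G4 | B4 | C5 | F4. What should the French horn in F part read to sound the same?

Bb5 G5 C5 E5 F5 Bb4

First find concert pitch: the Bb soprano saxophone sounds a major second below written, so F5 D5 G4 B4 C5 F4 sounds Eb5 C5 F4 A4 Bb4 Eb4.
Then write for French horn in F: it sounds a perfect fifth below written, so the part must be a perfect fifth above concert.
Eb5 → Bb5
C5 → G5
F4 → C5
A4 → E5
Bb4 → F5
Eb4 → Bb4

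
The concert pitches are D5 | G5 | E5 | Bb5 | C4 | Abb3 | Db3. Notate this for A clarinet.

F5 Bb5 G5 Db6 Eb4 Cbb4 Fb3

Written C4 sounds as A3 on the A clarinet, so concert pitches are written a minor third up.
D5 -> F5
G5 -> Bb5
E5 -> G5
Bb5 -> Db6
C4 -> Eb4
Abb3 -> Cbb4
Db3 -> Fb3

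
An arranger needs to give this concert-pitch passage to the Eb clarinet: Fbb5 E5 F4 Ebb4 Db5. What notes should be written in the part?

Dbb5 C#5 D4 Cb4 Bb4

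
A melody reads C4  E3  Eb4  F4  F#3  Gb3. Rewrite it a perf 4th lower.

G3 B2 Bb3 C4 C#3 Db3

C4 becomes G3
E3 becomes B2
Eb4 becomes Bb3
F4 becomes C4
F#3 becomes C#3
Gb3 becomes Db3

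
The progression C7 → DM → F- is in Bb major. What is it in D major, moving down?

E7 F#M A-

Bb major down to D major is a minor sixth; each chord root moves by that interval while the quality stays the same.
C7: root C down a minor sixth → E, giving E7.
DM: root D down a minor sixth → F#, giving F#M.
F-: root F down a minor sixth → A, giving A-.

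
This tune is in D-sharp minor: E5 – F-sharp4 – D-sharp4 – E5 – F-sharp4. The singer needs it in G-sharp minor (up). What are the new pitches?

From D-sharp up to G-sharp is a perfect fourth; apply that to each pitch.
E5 becomes A5
F#4 becomes B4
D#4 becomes G#4
E5 becomes A5
F#4 becomes B4

A5 B4 G#4 A5 B4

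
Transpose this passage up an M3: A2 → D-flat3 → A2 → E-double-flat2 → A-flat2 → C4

A2: a third up reaches C, and 4 semitones makes it C#3.
Db3: a third up reaches F, and 4 semitones makes it F3.
A2: a third up reaches C, and 4 semitones makes it C#3.
A major third up from Ebb2 gives Gb2.
Ab2 up a major third is C3.
A major third up from C4 gives E4.

C#3 F3 C#3 Gb2 C3 E4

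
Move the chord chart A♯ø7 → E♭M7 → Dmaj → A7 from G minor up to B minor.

G minor up to B minor is a major third; each chord root moves by that interval while the quality stays the same.
A♯ø7: root A♯ up a major third → C##, giving C##ø7.
E♭M7: root E♭ up a major third → G, giving GM7.
Dmaj: root D up a major third → F#, giving F#maj.
A7: root A up a major third → C#, giving C#7.

C##ø7 GM7 F#maj C#7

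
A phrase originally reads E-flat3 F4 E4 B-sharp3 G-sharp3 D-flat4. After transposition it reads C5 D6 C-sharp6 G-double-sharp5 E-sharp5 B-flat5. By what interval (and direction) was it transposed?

up a major thirteenth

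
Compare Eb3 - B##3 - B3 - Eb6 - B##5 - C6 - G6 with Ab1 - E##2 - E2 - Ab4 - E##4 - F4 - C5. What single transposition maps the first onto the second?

down a perfect twelfth

From Eb3 to Ab1 is 12 letter names — a twelfth of some quality.
Ab1 to Eb3 is 19 semitones, which makes it a perfect twelfth; the second version is lower, so the direction is down.
Checking another pair — G6 → C5 — gives the same interval.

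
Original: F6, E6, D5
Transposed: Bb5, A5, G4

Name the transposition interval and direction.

From F6 to Bb5 is 5 letter names — a fifth of some quality.
Bb5 to F6 is 7 semitones, which makes it a perfect fifth; the second version is lower, so the direction is down.
Checking another pair — D5 → G4 — gives the same interval.

down a perfect fifth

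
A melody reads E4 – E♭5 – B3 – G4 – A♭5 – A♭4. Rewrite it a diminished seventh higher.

Db5 Dbb6 Ab4 Fb5 Gbb6 Gbb5

E4: a seventh up reaches D, and 9 semitones makes it Db5.
Eb5: a seventh up reaches D, and 9 semitones makes it Dbb6.
B3 up a diminished seventh is Ab4.
G4 up a diminished seventh is Fb5.
A diminished seventh up from Ab5 gives Gbb6.
Ab4: a seventh up reaches G, and 9 semitones makes it Gbb5.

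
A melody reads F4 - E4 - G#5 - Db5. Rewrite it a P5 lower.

Bb3 A3 C#5 Gb4

A perfect fifth down from F4 gives Bb3.
E4 down a perfect fifth is A3.
G#5: a fifth down reaches C, and 7 semitones makes it C#5.
A perfect fifth down from Db5 gives Gb4.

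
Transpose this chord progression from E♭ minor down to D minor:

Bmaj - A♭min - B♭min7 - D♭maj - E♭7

E♭ minor down to D minor is a minor second; each chord root moves by that interval while the quality stays the same.
Bmaj: root B down a minor second → A#, giving A#maj.
A♭min: root A♭ down a minor second → G, giving Gmin.
B♭min7: root B♭ down a minor second → A, giving Amin7.
D♭maj: root D♭ down a minor second → C, giving Cmaj.
E♭7: root E♭ down a minor second → D, giving D7.

A#maj Gmin Amin7 Cmaj D7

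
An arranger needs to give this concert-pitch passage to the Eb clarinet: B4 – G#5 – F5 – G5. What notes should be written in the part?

G#4 E#5 D5 E5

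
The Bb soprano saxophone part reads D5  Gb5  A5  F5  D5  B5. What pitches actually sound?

C5 Fb5 G5 Eb5 C5 A5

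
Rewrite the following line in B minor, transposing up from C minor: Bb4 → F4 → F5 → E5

A5 E5 E6 D#6

From C up to B is a major seventh; apply that to each pitch.
Bb4 gives A5
F4 gives E5
F5 gives E6
E5 gives D#6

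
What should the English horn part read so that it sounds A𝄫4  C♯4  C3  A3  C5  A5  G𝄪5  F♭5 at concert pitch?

Written C4 sounds as F3 on the English horn, so concert pitches are written a perfect fifth up.
Abb4 becomes Ebb5
C#4 becomes G#4
C3 becomes G3
A3 becomes E4
C5 becomes G5
A5 becomes E6
G##5 becomes D##6
Fb5 becomes Cb6

Ebb5 G#4 G3 E4 G5 E6 D##6 Cb6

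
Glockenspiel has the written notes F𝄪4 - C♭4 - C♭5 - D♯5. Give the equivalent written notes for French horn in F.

C##7 Gb6 Gb7 A#7

First find concert pitch: the glockenspiel sounds a perfect fifteenth above written, so F𝄪4 C♭4 C♭5 D♯5 sounds F##6 Cb6 Cb7 D#7.
Then write for French horn in F: it sounds a perfect fifth below written, so the part must be a perfect fifth above concert.
F##6 → C##7
Cb6 → Gb6
Cb7 → Gb7
D#7 → A#7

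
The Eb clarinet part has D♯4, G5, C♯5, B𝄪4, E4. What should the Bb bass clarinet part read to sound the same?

First find concert pitch: the Eb clarinet sounds a minor third above written, so D♯4 G5 C♯5 B𝄪4 E4 sounds F#4 Bb5 E5 D##5 G4.
Then write for Bb bass clarinet: it sounds a major ninth below written, so the part must be a major ninth above concert.
F#4 → G#5
Bb5 → C7
E5 → F#6
D##5 → E##6
G4 → A5

G#5 C7 F#6 E##6 A5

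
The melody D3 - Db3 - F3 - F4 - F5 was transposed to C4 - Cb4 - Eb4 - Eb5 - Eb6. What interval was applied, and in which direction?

up a minor seventh

Take the first pair: D3 → C4. D to C spans 7 letter names, so the interval is some kind of seventh.
D3 to C4 is 10 semitones, which makes it a minor seventh; the second version is higher, so the direction is up.
Checking another pair — F5 → Eb6 — gives the same interval.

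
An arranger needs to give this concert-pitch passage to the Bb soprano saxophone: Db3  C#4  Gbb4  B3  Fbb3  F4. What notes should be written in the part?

Eb3 D#4 Abb4 C#4 Gbb3 G4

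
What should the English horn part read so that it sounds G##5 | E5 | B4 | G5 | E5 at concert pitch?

D##6 B5 F#5 D6 B5

The English horn sounds a perfect fifth below written, so the written part must be a perfect fifth above concert — transpose each note up.
G##5 gives D##6
E5 gives B5
B4 gives F#5
G5 gives D6
E5 gives B5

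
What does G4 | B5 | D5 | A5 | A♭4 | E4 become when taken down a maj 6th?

G4 down a major sixth is Bb3.
B5 down a major sixth is D5.
D5: a sixth down reaches F, and 9 semitones makes it F4.
A5 down a major sixth is C5.
Ab4: a sixth down reaches C, and 9 semitones makes it Cb4.
E4: a sixth down reaches G, and 9 semitones makes it G3.

Bb3 D5 F4 C5 Cb4 G3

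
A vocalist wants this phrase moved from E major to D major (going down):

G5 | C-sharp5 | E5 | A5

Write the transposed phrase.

From E down to D is a major second; apply that to each pitch.
G5 -> F5
C#5 -> B4
E5 -> D5
A5 -> G5

F5 B4 D5 G5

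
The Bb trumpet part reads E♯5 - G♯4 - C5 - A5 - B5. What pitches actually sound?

Written C4 on the Bb trumpet sounds as Bb3, a major second lower; apply that shift to every note.
E#5 gives D#5
G#4 gives F#4
C5 gives Bb4
A5 gives G5
B5 gives A5

D#5 F#4 Bb4 G5 A5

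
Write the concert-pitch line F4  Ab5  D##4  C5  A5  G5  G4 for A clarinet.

Written C4 sounds as A3 on the A clarinet, so concert pitches are written a minor third up.
F4 -> Ab4
Ab5 -> Cb6
D##4 -> F##4
C5 -> Eb5
A5 -> C6
G5 -> Bb5
G4 -> Bb4

Ab4 Cb6 F##4 Eb5 C6 Bb5 Bb4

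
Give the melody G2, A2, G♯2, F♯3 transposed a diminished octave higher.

Gb3 Ab3 G3 F4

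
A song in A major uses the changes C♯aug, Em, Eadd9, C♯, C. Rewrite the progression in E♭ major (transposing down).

Gaug Bbm Bbadd9 G Gb

A major down to E♭ major is an augmented fourth; each chord root moves by that interval while the quality stays the same.
C♯aug: root C♯ down an augmented fourth → G, giving Gaug.
Em: root E down an augmented fourth → Bb, giving Bbm.
Eadd9: root E down an augmented fourth → Bb, giving Bbadd9.
C♯: root C♯ down an augmented fourth → G, giving G.
C: root C down an augmented fourth → Gb, giving Gb.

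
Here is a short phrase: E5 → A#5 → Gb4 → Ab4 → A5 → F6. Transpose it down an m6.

E5 down a minor sixth is G#4.
A#5: a sixth down reaches C, and 8 semitones makes it C##5.
Gb4: a sixth down reaches B, and 8 semitones makes it Bb3.
A minor sixth down from Ab4 gives C4.
A5 down a minor sixth is C#5.
A minor sixth down from F6 gives A5.

G#4 C##5 Bb3 C4 C#5 A5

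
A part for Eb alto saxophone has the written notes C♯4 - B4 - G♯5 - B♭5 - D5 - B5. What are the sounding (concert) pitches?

E3 D4 B4 Db5 F4 D5

The Eb alto saxophone sounds a major sixth below written, so transpose each written note down a major sixth.
C#4 to E3
B4 to D4
G#5 to B4
Bb5 to Db5
D5 to F4
B5 to D5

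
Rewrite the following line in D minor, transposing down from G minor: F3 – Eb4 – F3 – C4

C3 Bb3 C3 G3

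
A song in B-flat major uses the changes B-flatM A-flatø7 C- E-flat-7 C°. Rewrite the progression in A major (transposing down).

AM Gø7 B- D-7 B°

B-flat major down to A major is a minor second; each chord root moves by that interval while the quality stays the same.
B-flatM: root B-flat down a minor second → A, giving AM.
A-flatø7: root A-flat down a minor second → G, giving Gø7.
C-: root C down a minor second → B, giving B-.
E-flat-7: root E-flat down a minor second → D, giving D-7.
C°: root C down a minor second → B, giving B°.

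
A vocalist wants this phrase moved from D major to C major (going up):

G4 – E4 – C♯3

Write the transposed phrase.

D major to C major up is a minor seventh, so every note moves up by that interval.
G4 gives F5
E4 gives D5
C#3 gives B3

F5 D5 B3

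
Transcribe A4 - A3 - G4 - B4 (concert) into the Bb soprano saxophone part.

The Bb soprano saxophone sounds a major second below written, so the written part must be a major second above concert — transpose each note up.
A4 becomes B4
A3 becomes B3
G4 becomes A4
B4 becomes C#5

B4 B3 A4 C#5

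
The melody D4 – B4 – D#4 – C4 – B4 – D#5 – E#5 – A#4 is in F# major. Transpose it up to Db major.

Bbb4 Gb5 Bb4 Abb4 Gb5 Bb5 C6 F5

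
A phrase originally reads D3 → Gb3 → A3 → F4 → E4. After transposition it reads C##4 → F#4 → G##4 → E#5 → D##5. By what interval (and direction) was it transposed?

Take the first pair: D3 → C##4. D to C spans 7 letter names, so the interval is some kind of seventh.
D3 to C##4 is 12 semitones, which makes it an augmented seventh; the second version is higher, so the direction is up.
Checking another pair — E4 → D##5 — gives the same interval.

up an augmented seventh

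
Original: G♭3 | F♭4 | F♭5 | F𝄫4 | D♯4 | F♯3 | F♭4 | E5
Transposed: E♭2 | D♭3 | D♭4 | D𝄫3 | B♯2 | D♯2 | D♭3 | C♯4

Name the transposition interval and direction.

down a minor tenth

Take the first pair: Gb3 → Eb2. G to E spans 10 letter names, so the interval is some kind of tenth.
Eb2 to Gb3 is 15 semitones, which makes it a minor tenth; the second version is lower, so the direction is down.
Checking another pair — E5 → C#4 — gives the same interval.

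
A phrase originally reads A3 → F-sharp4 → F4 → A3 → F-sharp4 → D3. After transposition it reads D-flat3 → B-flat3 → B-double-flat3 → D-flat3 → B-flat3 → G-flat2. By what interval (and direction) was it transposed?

down an augmented fifth

From A3 to Db3 is 5 letter names — a fifth of some quality.
Db3 to A3 is 8 semitones, which makes it an augmented fifth; the second version is lower, so the direction is down.
Checking another pair — D3 → Gb2 — gives the same interval.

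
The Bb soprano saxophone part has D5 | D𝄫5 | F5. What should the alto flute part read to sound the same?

F5 Fbb5 Ab5

First find concert pitch: the Bb soprano saxophone sounds a major second below written, so D5 D𝄫5 F5 sounds C5 Cbb5 Eb5.
Then write for alto flute: it sounds a perfect fourth below written, so the part must be a perfect fourth above concert.
C5 → F5
Cbb5 → Fbb5
Eb5 → Ab5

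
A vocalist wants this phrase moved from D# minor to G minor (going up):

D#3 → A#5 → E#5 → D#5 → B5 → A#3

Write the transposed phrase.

G3 D6 A5 G5 Eb6 D4

D# minor to G minor up is a diminished fourth, so every note moves up by that interval.
D#3 becomes G3
A#5 becomes D6
E#5 becomes A5
D#5 becomes G5
B5 becomes Eb6
A#3 becomes D4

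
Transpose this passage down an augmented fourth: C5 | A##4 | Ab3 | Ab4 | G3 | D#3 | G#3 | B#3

An augmented fourth down from C5 gives Gb4.
A##4 down an augmented fourth is E#4.
An augmented fourth down from Ab3 gives Ebb3.
Ab4: a fourth down reaches E, and 6 semitones makes it Ebb4.
G3: a fourth down reaches D, and 6 semitones makes it Db3.
An augmented fourth down from D#3 gives A2.
An augmented fourth down from G#3 gives D3.
B#3 down an augmented fourth is F#3.

Gb4 E#4 Ebb3 Ebb4 Db3 A2 D3 F#3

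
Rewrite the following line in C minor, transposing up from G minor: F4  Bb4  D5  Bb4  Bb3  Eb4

G minor to C minor up is a perfect fourth, so every note moves up by that interval.
F4 to Bb4
Bb4 to Eb5
D5 to G5
Bb4 to Eb5
Bb3 to Eb4
Eb4 to Ab4

Bb4 Eb5 G5 Eb5 Eb4 Ab4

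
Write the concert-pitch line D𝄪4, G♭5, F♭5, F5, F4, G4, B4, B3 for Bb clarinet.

E##4 Ab5 Gb5 G5 G4 A4 C#5 C#4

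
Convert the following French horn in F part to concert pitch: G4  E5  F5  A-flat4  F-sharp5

The French horn in F sounds a perfect fifth below written, so transpose each written note down a perfect fifth.
G4 gives C4
E5 gives A4
F5 gives Bb4
Ab4 gives Db4
F#5 gives B4

C4 A4 Bb4 Db4 B4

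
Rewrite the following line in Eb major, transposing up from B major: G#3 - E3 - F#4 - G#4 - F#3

From B up to Eb is a diminished fourth; apply that to each pitch.
G#3 becomes C4
E3 becomes Ab3
F#4 becomes Bb4
G#4 becomes C5
F#3 becomes Bb3

C4 Ab3 Bb4 C5 Bb3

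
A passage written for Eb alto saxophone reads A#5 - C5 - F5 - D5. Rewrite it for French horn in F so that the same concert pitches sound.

G#5 Bb4 Eb5 C5

First find concert pitch: the Eb alto saxophone sounds a major sixth below written, so A#5 C5 F5 D5 sounds C#5 Eb4 Ab4 F4.
Then write for French horn in F: it sounds a perfect fifth below written, so the part must be a perfect fifth above concert.
C#5 → G#5
Eb4 → Bb4
Ab4 → Eb5
F4 → C5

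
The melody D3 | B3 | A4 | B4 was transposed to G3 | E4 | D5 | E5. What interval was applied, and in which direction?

From D3 to G3 is 4 letter names — a fourth of some quality.
D3 to G3 is 5 semitones, which makes it a perfect fourth; the second version is higher, so the direction is up.
Checking another pair — B4 → E5 — gives the same interval.

up a perfect fourth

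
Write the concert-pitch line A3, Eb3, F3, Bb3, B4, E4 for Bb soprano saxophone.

B3 F3 G3 C4 C#5 F#4

The Bb soprano saxophone sounds a major second below written, so the written part must be a major second above concert — transpose each note up.
A3 to B3
Eb3 to F3
F3 to G3
Bb3 to C4
B4 to C#5
E4 to F#4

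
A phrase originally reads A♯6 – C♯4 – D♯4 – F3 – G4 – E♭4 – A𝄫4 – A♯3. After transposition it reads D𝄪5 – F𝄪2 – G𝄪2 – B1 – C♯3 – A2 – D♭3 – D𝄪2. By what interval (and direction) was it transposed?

down a diminished twelfth

From A#6 to D##5 is 12 letter names — a twelfth of some quality.
D##5 to A#6 is 18 semitones, which makes it a diminished twelfth; the second version is lower, so the direction is down.
Checking another pair — A#3 → D##2 — gives the same interval.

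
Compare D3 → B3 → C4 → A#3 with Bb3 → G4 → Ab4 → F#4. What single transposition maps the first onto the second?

Take the first pair: D3 → Bb3. D to B spans 6 letter names, so the interval is some kind of sixth.
D3 to Bb3 is 8 semitones, which makes it a minor sixth; the second version is higher, so the direction is up.
Checking another pair — A#3 → F#4 — gives the same interval.

up a minor sixth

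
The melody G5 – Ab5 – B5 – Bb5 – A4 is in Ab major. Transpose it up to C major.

From Ab up to C is a major third; apply that to each pitch.
G5 to B5
Ab5 to C6
B5 to D#6
Bb5 to D6
A4 to C#5

B5 C6 D#6 D6 C#5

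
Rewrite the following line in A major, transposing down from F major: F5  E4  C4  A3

A4 G#3 E3 C#3

From F down to A is a minor sixth; apply that to each pitch.
F5 -> A4
E4 -> G#3
C4 -> E3
A3 -> C#3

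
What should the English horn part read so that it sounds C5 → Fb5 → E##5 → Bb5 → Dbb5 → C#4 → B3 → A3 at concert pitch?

G5 Cb6 B##5 F6 Abb5 G#4 F#4 E4

The English horn sounds a perfect fifth below written, so the written part must be a perfect fifth above concert — transpose each note up.
C5 becomes G5
Fb5 becomes Cb6
E##5 becomes B##5
Bb5 becomes F6
Dbb5 becomes Abb5
C#4 becomes G#4
B3 becomes F#4
A3 becomes E4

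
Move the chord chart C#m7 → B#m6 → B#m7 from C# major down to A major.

C# major down to A major is a major third; each chord root moves by that interval while the quality stays the same.
C#m7: root C# down a major third → A, giving Am7.
B#m6: root B# down a major third → G#, giving G#m6.
B#m7: root B# down a major third → G#, giving G#m7.

Am7 G#m6 G#m7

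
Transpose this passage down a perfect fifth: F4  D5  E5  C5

Bb3 G4 A4 F4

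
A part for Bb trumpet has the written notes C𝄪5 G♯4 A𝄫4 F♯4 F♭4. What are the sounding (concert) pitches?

The Bb trumpet sounds a major second below written, so transpose each written note down a major second.
C##5 -> B#4
G#4 -> F#4
Abb4 -> Gbb4
F#4 -> E4
Fb4 -> Ebb4

B#4 F#4 Gbb4 E4 Ebb4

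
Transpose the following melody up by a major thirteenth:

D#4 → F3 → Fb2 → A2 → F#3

D#4 -> B#5
F3 -> D5
Fb2 -> Db4
A2 -> F#4
F#3 -> D#5

B#5 D5 Db4 F#4 D#5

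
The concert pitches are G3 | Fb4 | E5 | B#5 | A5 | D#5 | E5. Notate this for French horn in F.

D4 Cb5 B5 F##6 E6 A#5 B5

The French horn in F sounds a perfect fifth below written, so the written part must be a perfect fifth above concert — transpose each note up.
G3 → D4
Fb4 → Cb5
E5 → B5
B#5 → F##6
A5 → E6
D#5 → A#5
E5 → B5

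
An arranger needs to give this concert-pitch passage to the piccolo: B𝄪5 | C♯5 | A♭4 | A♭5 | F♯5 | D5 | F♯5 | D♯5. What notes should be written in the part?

B##4 C#4 Ab3 Ab4 F#4 D4 F#4 D#4

The piccolo sounds a perfect octave above written, so the written part must be a perfect octave below concert — transpose each note down.
B##5 gives B##4
C#5 gives C#4
Ab4 gives Ab3
Ab5 gives Ab4
F#5 gives F#4
D5 gives D4
F#5 gives F#4
D#5 gives D#4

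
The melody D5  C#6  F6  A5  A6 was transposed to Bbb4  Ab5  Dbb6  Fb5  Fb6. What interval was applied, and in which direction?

Take the first pair: D5 → Bbb4. D to B spans 3 letter names, so the interval is some kind of third.
Bbb4 to D5 is 5 semitones, which makes it an augmented third; the second version is lower, so the direction is down.
Checking another pair — A6 → Fb6 — gives the same interval.

down an augmented third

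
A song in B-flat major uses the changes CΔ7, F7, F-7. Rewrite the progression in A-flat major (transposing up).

B-flat major up to A-flat major is a minor seventh; each chord root moves by that interval while the quality stays the same.
CΔ7: root C up a minor seventh → Bb, giving BbΔ7.
F7: root F up a minor seventh → Eb, giving Eb7.
F-7: root F up a minor seventh → Eb, giving Eb-7.

BbΔ7 Eb7 Eb-7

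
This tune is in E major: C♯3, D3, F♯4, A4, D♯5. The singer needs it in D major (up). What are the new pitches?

From E up to D is a minor seventh; apply that to each pitch.
C#3 -> B3
D3 -> C4
F#4 -> E5
A4 -> G5
D#5 -> C#6

B3 C4 E5 G5 C#6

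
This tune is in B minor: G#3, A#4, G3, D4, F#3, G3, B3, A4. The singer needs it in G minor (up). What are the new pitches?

E4 F#5 Eb4 Bb4 D4 Eb4 G4 F5

From B up to G is a minor sixth; apply that to each pitch.
G#3 becomes E4
A#4 becomes F#5
G3 becomes Eb4
D4 becomes Bb4
F#3 becomes D4
G3 becomes Eb4
B3 becomes G4
A4 becomes F5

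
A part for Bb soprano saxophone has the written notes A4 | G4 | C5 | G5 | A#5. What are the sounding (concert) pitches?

G4 F4 Bb4 F5 G#5

The Bb soprano saxophone sounds a major second below written, so transpose each written note down a major second.
A4 becomes G4
G4 becomes F4
C5 becomes Bb4
G5 becomes F5
A#5 becomes G#5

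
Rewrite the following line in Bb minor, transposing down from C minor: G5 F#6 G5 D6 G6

F5 E6 F5 C6 F6

From C down to Bb is a major second; apply that to each pitch.
G5 becomes F5
F#6 becomes E6
G5 becomes F5
D6 becomes C6
G6 becomes F6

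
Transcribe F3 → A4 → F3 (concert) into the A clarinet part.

Ab3 C5 Ab3

Written C4 sounds as A3 on the A clarinet, so concert pitches are written a minor third up.
F3 to Ab3
A4 to C5
F3 to Ab3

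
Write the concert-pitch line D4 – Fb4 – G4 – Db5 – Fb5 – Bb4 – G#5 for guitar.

D5 Fb5 G5 Db6 Fb6 Bb5 G#6

The guitar sounds a perfect octave below written, so the written part must be a perfect octave above concert — transpose each note up.
D4 gives D5
Fb4 gives Fb5
G4 gives G5
Db5 gives Db6
Fb5 gives Fb6
Bb4 gives Bb5
G#5 gives G#6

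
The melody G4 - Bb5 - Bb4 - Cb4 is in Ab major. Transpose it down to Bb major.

A3 C5 C4 Db3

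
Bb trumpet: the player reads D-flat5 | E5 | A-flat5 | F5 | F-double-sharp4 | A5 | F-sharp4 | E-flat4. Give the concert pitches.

Written C4 on the Bb trumpet sounds as Bb3, a major second lower; apply that shift to every note.
Db5 → Cb5
E5 → D5
Ab5 → Gb5
F5 → Eb5
F##4 → E#4
A5 → G5
F#4 → E4
Eb4 → Db4

Cb5 D5 Gb5 Eb5 E#4 G5 E4 Db4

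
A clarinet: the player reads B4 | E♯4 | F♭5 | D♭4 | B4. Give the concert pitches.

Written C4 on the A clarinet sounds as A3, a minor third lower; apply that shift to every note.
B4 → G#4
E#4 → C##4
Fb5 → Db5
Db4 → Bb3
B4 → G#4

G#4 C##4 Db5 Bb3 G#4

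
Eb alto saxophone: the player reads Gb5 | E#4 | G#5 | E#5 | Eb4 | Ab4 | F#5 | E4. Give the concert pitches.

Bbb4 G#3 B4 G#4 Gb3 Cb4 A4 G3

Written C4 on the Eb alto saxophone sounds as Eb3, a major sixth lower; apply that shift to every note.
Gb5 to Bbb4
E#4 to G#3
G#5 to B4
E#5 to G#4
Eb4 to Gb3
Ab4 to Cb4
F#5 to A4
E4 to G3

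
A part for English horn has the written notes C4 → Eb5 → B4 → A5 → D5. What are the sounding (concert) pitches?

F3 Ab4 E4 D5 G4

The English horn sounds a perfect fifth below written, so transpose each written note down a perfect fifth.
C4 gives F3
Eb5 gives Ab4
B4 gives E4
A5 gives D5
D5 gives G4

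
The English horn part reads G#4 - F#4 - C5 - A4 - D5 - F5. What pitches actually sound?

C#4 B3 F4 D4 G4 Bb4

The English horn sounds a perfect fifth below written, so transpose each written note down a perfect fifth.
G#4 gives C#4
F#4 gives B3
C5 gives F4
A4 gives D4
D5 gives G4
F5 gives Bb4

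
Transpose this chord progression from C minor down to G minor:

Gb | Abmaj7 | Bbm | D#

Db Ebmaj7 Fm A#

C minor down to G minor is a perfect fourth; each chord root moves by that interval while the quality stays the same.
Gb: root Gb down a perfect fourth → Db, giving Db.
Abmaj7: root Ab down a perfect fourth → Eb, giving Ebmaj7.
Bbm: root Bb down a perfect fourth → F, giving Fm.
D#: root D# down a perfect fourth → A#, giving A#.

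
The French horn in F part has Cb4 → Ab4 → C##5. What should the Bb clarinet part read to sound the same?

Gb3 Eb4 G##4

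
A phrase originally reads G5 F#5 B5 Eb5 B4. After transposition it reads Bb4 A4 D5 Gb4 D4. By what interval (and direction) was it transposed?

down a major sixth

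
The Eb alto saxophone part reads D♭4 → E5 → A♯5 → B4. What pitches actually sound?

The Eb alto saxophone sounds a major sixth below written, so transpose each written note down a major sixth.
Db4 -> Fb3
E5 -> G4
A#5 -> C#5
B4 -> D4

Fb3 G4 C#5 D4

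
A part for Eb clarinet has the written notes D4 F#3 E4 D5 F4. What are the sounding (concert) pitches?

F4 A3 G4 F5 Ab4

The Eb clarinet sounds a minor third above written, so transpose each written note up a minor third.
D4 to F4
F#3 to A3
E4 to G4
D5 to F5
F4 to Ab4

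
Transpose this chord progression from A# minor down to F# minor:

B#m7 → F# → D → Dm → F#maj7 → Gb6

G#m7 D Bb Bbm Dmaj7 Ebb6

A# minor down to F# minor is a major third; each chord root moves by that interval while the quality stays the same.
B#m7: root B# down a major third → G#, giving G#m7.
F#: root F# down a major third → D, giving D.
D: root D down a major third → Bb, giving Bb.
Dm: root D down a major third → Bb, giving Bbm.
F#maj7: root F# down a major third → D, giving Dmaj7.
Gb6: root Gb down a major third → Ebb, giving Ebb6.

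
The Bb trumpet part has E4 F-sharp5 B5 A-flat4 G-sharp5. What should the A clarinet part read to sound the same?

First find concert pitch: the Bb trumpet sounds a major second below written, so E4 F-sharp5 B5 A-flat4 G-sharp5 sounds D4 E5 A5 Gb4 F#5.
Then write for A clarinet: it sounds a minor third below written, so the part must be a minor third above concert.
D4 → F4
E5 → G5
A5 → C6
Gb4 → Bbb4
F#5 → A5

F4 G5 C6 Bbb4 A5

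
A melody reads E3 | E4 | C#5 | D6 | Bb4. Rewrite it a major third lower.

C3 C4 A4 Bb5 Gb4

E3 -> C3
E4 -> C4
C#5 -> A4
D6 -> Bb5
Bb4 -> Gb4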